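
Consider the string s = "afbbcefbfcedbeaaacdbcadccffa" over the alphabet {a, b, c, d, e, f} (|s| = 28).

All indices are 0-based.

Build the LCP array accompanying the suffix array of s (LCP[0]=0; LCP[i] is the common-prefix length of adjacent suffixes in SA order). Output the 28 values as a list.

[0, 1, 2, 1, 1, 1, 0, 1, 2, 1, 1, 0, 1, 1, 1, 2, 1, 0, 2, 1, 0, 1, 1, 0, 1, 2, 1, 1]

rank→(start, suffix):
  0 → (27, 'a')
  1 → (14, 'aaacdbcadccffa')
  2 → (15, 'aacdbcadccffa')
  3 → (16, 'acdbcadccffa')
  4 → (21, 'adccffa')
  5 → (0, 'afbbcefbfcedbeaaacdbcadccffa')
  6 → (2, 'bbcefbfcedbeaaacdbcadccffa')
  7 → (19, 'bcadccffa')
  8 → (3, 'bcefbfcedbeaaacdbcadccffa')
  9 → (12, 'beaaacdbcadccffa')
  10 → (7, 'bfcedbeaaacdbcadccffa')
  11 → (20, 'cadccffa')
  12 → (23, 'ccffa')
  13 → (17, 'cdbcadccffa')
  14 → (9, 'cedbeaaacdbcadccffa')
  15 → (4, 'cefbfcedbeaaacdbcadccffa')
  16 → (24, 'cffa')
  17 → (18, 'dbcadccffa')
  18 → (11, 'dbeaaacdbcadccffa')
  19 → (22, 'dccffa')
  20 → (13, 'eaaacdbcadccffa')
  21 → (10, 'edbeaaacdbcadccffa')
  22 → (5, 'efbfcedbeaaacdbcadccffa')
  23 → (26, 'fa')
  24 → (1, 'fbbcefbfcedbeaaacdbcadccffa')
  25 → (6, 'fbfcedbeaaacdbcadccffa')
  26 → (8, 'fcedbeaaacdbcadccffa')
  27 → (25, 'ffa')

SA = [27, 14, 15, 16, 21, 0, 2, 19, 3, 12, 7, 20, 23, 17, 9, 4, 24, 18, 11, 22, 13, 10, 5, 26, 1, 6, 8, 25]
rank  pair      lcp
   1  s[27:],s[14:]  1  'a'
   2  s[14:],s[15:]  2  'aa'
   3  s[15:],s[16:]  1  'a'
   4  s[16:],s[21:]  1  'a'
   5  s[21:],s[0:]  1  'a'
   6  s[0:],s[2:]  0  ''
   7  s[2:],s[19:]  1  'b'
   8  s[19:],s[3:]  2  'bc'
   9  s[3:],s[12:]  1  'b'
  10  s[12:],s[7:]  1  'b'
  11  s[7:],s[20:]  0  ''
  12  s[20:],s[23:]  1  'c'
  13  s[23:],s[17:]  1  'c'
  14  s[17:],s[9:]  1  'c'
  15  s[9:],s[4:]  2  'ce'
  16  s[4:],s[24:]  1  'c'
  17  s[24:],s[18:]  0  ''
  18  s[18:],s[11:]  2  'db'
  19  s[11:],s[22:]  1  'd'
  20  s[22:],s[13:]  0  ''
  21  s[13:],s[10:]  1  'e'
  22  s[10:],s[5:]  1  'e'
  23  s[5:],s[26:]  0  ''
  24  s[26:],s[1:]  1  'f'
  25  s[1:],s[6:]  2  'fb'
  26  s[6:],s[8:]  1  'f'
  27  s[8:],s[25:]  1  'f'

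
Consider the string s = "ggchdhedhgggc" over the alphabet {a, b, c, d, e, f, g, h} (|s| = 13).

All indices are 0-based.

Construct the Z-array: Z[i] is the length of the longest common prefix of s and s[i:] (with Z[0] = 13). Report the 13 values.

[13, 1, 0, 0, 0, 0, 0, 0, 0, 2, 3, 1, 0]

Z[0]=13
i=1: fresh scan; Z[1]=1 extend→box=[1,2)
i=2: fresh scan; Z[2]=0
i=3: fresh scan; Z[3]=0
i=4: fresh scan; Z[4]=0
i=5: fresh scan; Z[5]=0
i=6: fresh scan; Z[6]=0
i=7: fresh scan; Z[7]=0
i=8: fresh scan; Z[8]=0
i=9: fresh scan; Z[9]=2 extend→box=[9,11)
i=10: min(r-i=1, Z[1]=1)=1; Z[10]=3 extend→box=[10,13)
i=11: min(r-i=2, Z[1]=1)=1; Z[11]=1
i=12: min(r-i=1, Z[2]=0)=0; Z[12]=0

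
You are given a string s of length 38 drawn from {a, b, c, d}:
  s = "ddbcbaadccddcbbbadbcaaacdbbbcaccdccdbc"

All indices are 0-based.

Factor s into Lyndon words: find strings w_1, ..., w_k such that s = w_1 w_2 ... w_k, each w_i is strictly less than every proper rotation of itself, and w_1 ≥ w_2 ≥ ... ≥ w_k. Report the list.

["d", "d", "bc", "b", "aadccddcbbbadbc", "aaacdbbbcaccdccdbc"]

emit factor 1: 'd' (i=0, period=1)
emit factor 2: 'd' (i=1, period=1)
emit factor 3: 'bc' (i=2, period=2)
emit factor 4: 'b' (i=4, period=1)
emit factor 5: 'aadccddcbbbadbc' (i=5, period=15)
emit factor 6: 'aaacdbbbcaccdccdbc' (i=20, period=18)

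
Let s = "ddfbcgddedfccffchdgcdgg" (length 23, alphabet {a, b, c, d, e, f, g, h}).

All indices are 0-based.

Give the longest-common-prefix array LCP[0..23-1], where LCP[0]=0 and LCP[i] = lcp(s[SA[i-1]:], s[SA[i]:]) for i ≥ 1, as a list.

[0, 0, 1, 1, 1, 1, 0, 2, 1, 1, 2, 1, 2, 0, 0, 1, 2, 1, 0, 1, 1, 1, 0]

rank | idx | suffix
   0 |   3 | bcgddedfccffchdgcdgg
   1 |  11 | ccffchdgcdgg
   2 |  19 | cdgg
   3 |  12 | cffchdgcdgg
   4 |   4 | cgddedfccffchdgcdgg
   5 |  15 | chdgcdgg
   6 |   6 | ddedfccffchdgcdgg
   7 |   0 | ddfbcgddedfccffchdgcdgg
   8 |   7 | dedfccffchdgcdgg
   9 |   1 | dfbcgddedfccffchdgcdgg
  10 |   9 | dfccffchdgcdgg
  11 |  17 | dgcdgg
  12 |  20 | dgg
  13 |   8 | edfccffchdgcdgg
  14 |   2 | fbcgddedfccffchdgcdgg
  15 |  10 | fccffchdgcdgg
  16 |  14 | fchdgcdgg
  17 |  13 | ffchdgcdgg
  18 |  22 | g
  19 |  18 | gcdgg
  20 |   5 | gddedfccffchdgcdgg
  21 |  21 | gg
  22 |  16 | hdgcdgg

SA = [3, 11, 19, 12, 4, 15, 6, 0, 7, 1, 9, 17, 20, 8, 2, 10, 14, 13, 22, 18, 5, 21, 16]
rank  pair      lcp
   1  s[3:],s[11:]  0  ''
   2  s[11:],s[19:]  1  'c'
   3  s[19:],s[12:]  1  'c'
   4  s[12:],s[4:]  1  'c'
   5  s[4:],s[15:]  1  'c'
   6  s[15:],s[6:]  0  ''
   7  s[6:],s[0:]  2  'dd'
   8  s[0:],s[7:]  1  'd'
   9  s[7:],s[1:]  1  'd'
  10  s[1:],s[9:]  2  'df'
  11  s[9:],s[17:]  1  'd'
  12  s[17:],s[20:]  2  'dg'
  13  s[20:],s[8:]  0  ''
  14  s[8:],s[2:]  0  ''
  15  s[2:],s[10:]  1  'f'
  16  s[10:],s[14:]  2  'fc'
  17  s[14:],s[13:]  1  'f'
  18  s[13:],s[22:]  0  ''
  19  s[22:],s[18:]  1  'g'
  20  s[18:],s[5:]  1  'g'
  21  s[5:],s[21:]  1  'g'
  22  s[21:],s[16:]  0  ''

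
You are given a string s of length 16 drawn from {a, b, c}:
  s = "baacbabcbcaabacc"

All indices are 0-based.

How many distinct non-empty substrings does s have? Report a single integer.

116

sorted suffixes:
  #0 SA[0]=10  'aabacc'
  #1 SA[1]=1  'aacbabcbcaabacc'
  #2 SA[2]=11  'abacc'
  #3 SA[3]=5  'abcbcaabacc'
  #4 SA[4]=2  'acbabcbcaabacc'
  #5 SA[5]=13  'acc'
  #6 SA[6]=0  'baacbabcbcaabacc'
  #7 SA[7]=4  'babcbcaabacc'
  #8 SA[8]=12  'bacc'
  #9 SA[9]=8  'bcaabacc'
  #10 SA[10]=6  'bcbcaabacc'
  #11 SA[11]=15  'c'
  #12 SA[12]=9  'caabacc'
  #13 SA[13]=3  'cbabcbcaabacc'
  #14 SA[14]=7  'cbcaabacc'
  #15 SA[15]=14  'cc'

SA = [10, 1, 11, 5, 2, 13, 0, 4, 12, 8, 6, 15, 9, 3, 7, 14]
[i] adj suffixes → lcp
  [1] 10/1 → 2 ('aa')
  [2] 1/11 → 1 ('a')
  [3] 11/5 → 2 ('ab')
  [4] 5/2 → 1 ('a')
  [5] 2/13 → 2 ('ac')
  [6] 13/0 → 0 ('')
  [7] 0/4 → 2 ('ba')
  [8] 4/12 → 2 ('ba')
  [9] 12/8 → 1 ('b')
  [10] 8/6 → 2 ('bc')
  [11] 6/15 → 0 ('')
  [12] 15/9 → 1 ('c')
  [13] 9/3 → 1 ('c')
  [14] 3/7 → 2 ('cb')
  [15] 7/14 → 1 ('c')

n(n+1)/2 = 16·17/2 = 136
Σ LCP = 0 + 2 + 1 + 2 + 1 + 2 + 0 + 2 + 2 + 1 + 2 + 0 + 1 + 1 + 2 + 1 = 20
distinct = 136 − 20 = 116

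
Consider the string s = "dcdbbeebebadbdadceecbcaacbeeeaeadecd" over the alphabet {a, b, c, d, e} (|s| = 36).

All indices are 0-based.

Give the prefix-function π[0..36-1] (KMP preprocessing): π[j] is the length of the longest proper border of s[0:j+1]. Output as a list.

[0, 0, 1, 0, 0, 0, 0, 0, 0, 0, 0, 1, 0, 1, 0, 1, 2, 0, 0, 0, 0, 0, 0, 0, 0, 0, 0, 0, 0, 0, 0, 0, 1, 0, 0, 1]

π[0] = 0
j=1 s[j]='c': π[1]=0 (border '')
j=2 s[j]='d': π[2]=1 (border 'd')
j=3 s[j]='b': k: 1→0; π[3]=0 (border '')
j=4 s[j]='b': π[4]=0 (border '')
j=5 s[j]='e': π[5]=0 (border '')
j=6 s[j]='e': π[6]=0 (border '')
j=7 s[j]='b': π[7]=0 (border '')
j=8 s[j]='e': π[8]=0 (border '')
j=9 s[j]='b': π[9]=0 (border '')
j=10 s[j]='a': π[10]=0 (border '')
j=11 s[j]='d': π[11]=1 (border 'd')
j=12 s[j]='b': k: 1→0; π[12]=0 (border '')
j=13 s[j]='d': π[13]=1 (border 'd')
j=14 s[j]='a': k: 1→0; π[14]=0 (border '')
j=15 s[j]='d': π[15]=1 (border 'd')
j=16 s[j]='c': π[16]=2 (border 'dc')
j=17 s[j]='e': k: 2→0; π[17]=0 (border '')
j=18 s[j]='e': π[18]=0 (border '')
j=19 s[j]='c': π[19]=0 (border '')
j=20 s[j]='b': π[20]=0 (border '')
j=21 s[j]='c': π[21]=0 (border '')
j=22 s[j]='a': π[22]=0 (border '')
j=23 s[j]='a': π[23]=0 (border '')
j=24 s[j]='c': π[24]=0 (border '')
j=25 s[j]='b': π[25]=0 (border '')
j=26 s[j]='e': π[26]=0 (border '')
j=27 s[j]='e': π[27]=0 (border '')
j=28 s[j]='e': π[28]=0 (border '')
j=29 s[j]='a': π[29]=0 (border '')
j=30 s[j]='e': π[30]=0 (border '')
j=31 s[j]='a': π[31]=0 (border '')
j=32 s[j]='d': π[32]=1 (border 'd')
j=33 s[j]='e': k: 1→0; π[33]=0 (border '')
j=34 s[j]='c': π[34]=0 (border '')
j=35 s[j]='d': π[35]=1 (border 'd')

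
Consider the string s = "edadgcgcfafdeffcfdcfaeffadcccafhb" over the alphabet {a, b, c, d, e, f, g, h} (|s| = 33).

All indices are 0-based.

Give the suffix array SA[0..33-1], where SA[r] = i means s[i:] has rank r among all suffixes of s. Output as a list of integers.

rank→(start, suffix):
  0 → (24, 'adcccafhb')
  1 → (2, 'adgcgcfafdeffcfdcfaeffadcccafhb')
  2 → (20, 'aeffadcccafhb')
  3 → (9, 'afdeffcfdcfaeffadcccafhb')
  4 → (29, 'afhb')
  5 → (32, 'b')
  6 → (28, 'cafhb')
  7 → (27, 'ccafhb')
  8 → (26, 'cccafhb')
  9 → (18, 'cfaeffadcccafhb')
  10 → (7, 'cfafdeffcfdcfaeffadcccafhb')
  11 → (15, 'cfdcfaeffadcccafhb')
  12 → (5, 'cgcfafdeffcfdcfaeffadcccafhb')
  13 → (1, 'dadgcgcfafdeffcfdcfaeffadcccafhb')
  14 → (25, 'dcccafhb')
  15 → (17, 'dcfaeffadcccafhb')
  16 → (11, 'deffcfdcfaeffadcccafhb')
  17 → (3, 'dgcgcfafdeffcfdcfaeffadcccafhb')
  18 → (0, 'edadgcgcfafdeffcfdcfaeffadcccafhb')
  19 → (21, 'effadcccafhb')
  20 → (12, 'effcfdcfaeffadcccafhb')
  21 → (23, 'fadcccafhb')
  22 → (19, 'faeffadcccafhb')
  23 → (8, 'fafdeffcfdcfaeffadcccafhb')
  24 → (14, 'fcfdcfaeffadcccafhb')
  25 → (16, 'fdcfaeffadcccafhb')
  26 → (10, 'fdeffcfdcfaeffadcccafhb')
  27 → (22, 'ffadcccafhb')
  28 → (13, 'ffcfdcfaeffadcccafhb')
  29 → (30, 'fhb')
  30 → (6, 'gcfafdeffcfdcfaeffadcccafhb')
  31 → (4, 'gcgcfafdeffcfdcfaeffadcccafhb')
  32 → (31, 'hb')

[24, 2, 20, 9, 29, 32, 28, 27, 26, 18, 7, 15, 5, 1, 25, 17, 11, 3, 0, 21, 12, 23, 19, 8, 14, 16, 10, 22, 13, 30, 6, 4, 31]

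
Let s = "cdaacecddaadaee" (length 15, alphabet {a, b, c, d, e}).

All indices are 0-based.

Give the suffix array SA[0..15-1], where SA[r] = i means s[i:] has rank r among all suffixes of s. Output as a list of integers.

rank | idx | suffix
   0 |   2 | aacecddaadaee
   1 |   9 | aadaee
   2 |   3 | acecddaadaee
   3 |  10 | adaee
   4 |  12 | aee
   5 |   0 | cdaacecddaadaee
   6 |   6 | cddaadaee
   7 |   4 | cecddaadaee
   8 |   1 | daacecddaadaee
   9 |   8 | daadaee
  10 |  11 | daee
  11 |   7 | ddaadaee
  12 |  14 | e
  13 |   5 | ecddaadaee
  14 |  13 | ee

[2, 9, 3, 10, 12, 0, 6, 4, 1, 8, 11, 7, 14, 5, 13]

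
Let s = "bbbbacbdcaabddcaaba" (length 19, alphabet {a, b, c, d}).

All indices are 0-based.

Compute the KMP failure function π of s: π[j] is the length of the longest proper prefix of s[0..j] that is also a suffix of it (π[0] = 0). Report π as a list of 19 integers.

[0, 1, 2, 3, 0, 0, 1, 0, 0, 0, 0, 1, 0, 0, 0, 0, 0, 1, 0]

π[0] = 0
j=1 s[j]='b': π[1]=1 (border 'b')
j=2 s[j]='b': π[2]=2 (border 'bb')
j=3 s[j]='b': π[3]=3 (border 'bbb')
j=4 s[j]='a': k: 3→2→1→0; π[4]=0 (border '')
j=5 s[j]='c': π[5]=0 (border '')
j=6 s[j]='b': π[6]=1 (border 'b')
j=7 s[j]='d': k: 1→0; π[7]=0 (border '')
j=8 s[j]='c': π[8]=0 (border '')
j=9 s[j]='a': π[9]=0 (border '')
j=10 s[j]='a': π[10]=0 (border '')
j=11 s[j]='b': π[11]=1 (border 'b')
j=12 s[j]='d': k: 1→0; π[12]=0 (border '')
j=13 s[j]='d': π[13]=0 (border '')
j=14 s[j]='c': π[14]=0 (border '')
j=15 s[j]='a': π[15]=0 (border '')
j=16 s[j]='a': π[16]=0 (border '')
j=17 s[j]='b': π[17]=1 (border 'b')
j=18 s[j]='a': k: 1→0; π[18]=0 (border '')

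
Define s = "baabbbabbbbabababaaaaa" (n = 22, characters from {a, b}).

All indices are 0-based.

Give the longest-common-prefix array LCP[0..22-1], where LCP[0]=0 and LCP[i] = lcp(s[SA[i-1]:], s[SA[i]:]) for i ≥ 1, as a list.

[0, 1, 2, 3, 4, 2, 1, 3, 5, 2, 4, 0, 3, 2, 4, 6, 3, 1, 4, 2, 5, 3]

rank | idx | suffix
   0 |  21 | a
   1 |  20 | aa
   2 |  19 | aaa
   3 |  18 | aaaa
   4 |  17 | aaaaa
   5 |   1 | aabbbabbbbabababaaaaa
   6 |  15 | abaaaaa
   7 |  13 | ababaaaaa
   8 |  11 | abababaaaaa
   9 |   2 | abbbabbbbabababaaaaa
  10 |   6 | abbbbabababaaaaa
  11 |  16 | baaaaa
  12 |   0 | baabbbabbbbabababaaaaa
  13 |  14 | babaaaaa
  14 |  12 | bababaaaaa
  15 |  10 | babababaaaaa
  16 |   5 | babbbbabababaaaaa
  17 |   9 | bbabababaaaaa
  18 |   4 | bbabbbbabababaaaaa
  19 |   8 | bbbabababaaaaa
  20 |   3 | bbbabbbbabababaaaaa
  21 |   7 | bbbbabababaaaaa

SA = [21, 20, 19, 18, 17, 1, 15, 13, 11, 2, 6, 16, 0, 14, 12, 10, 5, 9, 4, 8, 3, 7]
rank  pair      lcp
   1  s[21:],s[20:]  1  'a'
   2  s[20:],s[19:]  2  'aa'
   3  s[19:],s[18:]  3  'aaa'
   4  s[18:],s[17:]  4  'aaaa'
   5  s[17:],s[1:]  2  'aa'
   6  s[1:],s[15:]  1  'a'
   7  s[15:],s[13:]  3  'aba'
   8  s[13:],s[11:]  5  'ababa'
   9  s[11:],s[2:]  2  'ab'
  10  s[2:],s[6:]  4  'abbb'
  11  s[6:],s[16:]  0  ''
  12  s[16:],s[0:]  3  'baa'
  13  s[0:],s[14:]  2  'ba'
  14  s[14:],s[12:]  4  'baba'
  15  s[12:],s[10:]  6  'bababa'
  16  s[10:],s[5:]  3  'bab'
  17  s[5:],s[9:]  1  'b'
  18  s[9:],s[4:]  4  'bbab'
  19  s[4:],s[8:]  2  'bb'
  20  s[8:],s[3:]  5  'bbbab'
  21  s[3:],s[7:]  3  'bbb'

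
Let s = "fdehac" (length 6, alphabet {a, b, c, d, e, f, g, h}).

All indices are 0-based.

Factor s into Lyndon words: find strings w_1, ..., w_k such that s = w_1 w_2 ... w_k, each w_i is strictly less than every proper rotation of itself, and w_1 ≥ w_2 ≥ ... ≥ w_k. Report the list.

emit factor 1: 'f' (i=0, period=1)
emit factor 2: 'deh' (i=1, period=3)
emit factor 3: 'ac' (i=4, period=2)

["f", "deh", "ac"]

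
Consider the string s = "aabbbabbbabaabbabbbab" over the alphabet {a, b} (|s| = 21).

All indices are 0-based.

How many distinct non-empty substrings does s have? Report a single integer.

162

sorted suffixes:
  #0 SA[0]=11  'aabbabbbab'
  #1 SA[1]=0  'aabbbabbbabaabbabbbab'
  #2 SA[2]=19  'ab'
  #3 SA[3]=9  'abaabbabbbab'
  #4 SA[4]=12  'abbabbbab'
  #5 SA[5]=15  'abbbab'
  #6 SA[6]=5  'abbbabaabbabbbab'
  #7 SA[7]=1  'abbbabbbabaabbabbbab'
  #8 SA[8]=20  'b'
  #9 SA[9]=10  'baabbabbbab'
  #10 SA[10]=18  'bab'
  #11 SA[11]=8  'babaabbabbbab'
  #12 SA[12]=14  'babbbab'
  #13 SA[13]=4  'babbbabaabbabbbab'
  #14 SA[14]=17  'bbab'
  #15 SA[15]=7  'bbabaabbabbbab'
  #16 SA[16]=13  'bbabbbab'
  #17 SA[17]=3  'bbabbbabaabbabbbab'
  #18 SA[18]=16  'bbbab'
  #19 SA[19]=6  'bbbabaabbabbbab'
  #20 SA[20]=2  'bbbabbbabaabbabbbab'

SA = [11, 0, 19, 9, 12, 15, 5, 1, 20, 10, 18, 8, 14, 4, 17, 7, 13, 3, 16, 6, 2]
[i] adj suffixes → lcp
  [1] 11/0 → 4 ('aabb')
  [2] 0/19 → 1 ('a')
  [3] 19/9 → 2 ('ab')
  [4] 9/12 → 2 ('ab')
  [5] 12/15 → 3 ('abb')
  [6] 15/5 → 6 ('abbbab')
  [7] 5/1 → 6 ('abbbab')
  [8] 1/20 → 0 ('')
  [9] 20/10 → 1 ('b')
  [10] 10/18 → 2 ('ba')
  [11] 18/8 → 3 ('bab')
  [12] 8/14 → 3 ('bab')
  [13] 14/4 → 7 ('babbbab')
  [14] 4/17 → 1 ('b')
  [15] 17/7 → 4 ('bbab')
  [16] 7/13 → 4 ('bbab')
  [17] 13/3 → 8 ('bbabbbab')
  [18] 3/16 → 2 ('bb')
  [19] 16/6 → 5 ('bbbab')
  [20] 6/2 → 5 ('bbbab')

n(n+1)/2 = 21·22/2 = 231
Σ LCP = 0 + 4 + 1 + 2 + 2 + 3 + 6 + 6 + 0 + 1 + 2 + 3 + 3 + 7 + 1 + 4 + 4 + 8 + 2 + 5 + 5 = 69
distinct = 231 − 69 = 162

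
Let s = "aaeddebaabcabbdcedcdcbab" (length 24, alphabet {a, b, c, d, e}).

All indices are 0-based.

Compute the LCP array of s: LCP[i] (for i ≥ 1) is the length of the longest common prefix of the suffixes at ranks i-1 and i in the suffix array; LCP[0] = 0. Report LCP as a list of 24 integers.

sorted suffixes:
  #0 SA[0]=7  'aabcabbdcedcdcbab'
  #1 SA[1]=0  'aaeddebaabcabbdcedcdcbab'
  #2 SA[2]=22  'ab'
  #3 SA[3]=11  'abbdcedcdcbab'
  #4 SA[4]=8  'abcabbdcedcdcbab'
  #5 SA[5]=1  'aeddebaabcabbdcedcdcbab'
  #6 SA[6]=23  'b'
  #7 SA[7]=6  'baabcabbdcedcdcbab'
  #8 SA[8]=21  'bab'
  #9 SA[9]=12  'bbdcedcdcbab'
  #10 SA[10]=9  'bcabbdcedcdcbab'
  #11 SA[11]=13  'bdcedcdcbab'
  #12 SA[12]=10  'cabbdcedcdcbab'
  #13 SA[13]=20  'cbab'
  #14 SA[14]=18  'cdcbab'
  #15 SA[15]=15  'cedcdcbab'
  #16 SA[16]=19  'dcbab'
  #17 SA[17]=17  'dcdcbab'
  #18 SA[18]=14  'dcedcdcbab'
  #19 SA[19]=3  'ddebaabcabbdcedcdcbab'
  #20 SA[20]=4  'debaabcabbdcedcdcbab'
  #21 SA[21]=5  'ebaabcabbdcedcdcbab'
  #22 SA[22]=16  'edcdcbab'
  #23 SA[23]=2  'eddebaabcabbdcedcdcbab'

SA = [7, 0, 22, 11, 8, 1, 23, 6, 21, 12, 9, 13, 10, 20, 18, 15, 19, 17, 14, 3, 4, 5, 16, 2]
[i] adj suffixes → lcp
  [1] 7/0 → 2 ('aa')
  [2] 0/22 → 1 ('a')
  [3] 22/11 → 2 ('ab')
  [4] 11/8 → 2 ('ab')
  [5] 8/1 → 1 ('a')
  [6] 1/23 → 0 ('')
  [7] 23/6 → 1 ('b')
  [8] 6/21 → 2 ('ba')
  [9] 21/12 → 1 ('b')
  [10] 12/9 → 1 ('b')
  [11] 9/13 → 1 ('b')
  [12] 13/10 → 0 ('')
  [13] 10/20 → 1 ('c')
  [14] 20/18 → 1 ('c')
  [15] 18/15 → 1 ('c')
  [16] 15/19 → 0 ('')
  [17] 19/17 → 2 ('dc')
  [18] 17/14 → 2 ('dc')
  [19] 14/3 → 1 ('d')
  [20] 3/4 → 1 ('d')
  [21] 4/5 → 0 ('')
  [22] 5/16 → 1 ('e')
  [23] 16/2 → 2 ('ed')

[0, 2, 1, 2, 2, 1, 0, 1, 2, 1, 1, 1, 0, 1, 1, 1, 0, 2, 2, 1, 1, 0, 1, 2]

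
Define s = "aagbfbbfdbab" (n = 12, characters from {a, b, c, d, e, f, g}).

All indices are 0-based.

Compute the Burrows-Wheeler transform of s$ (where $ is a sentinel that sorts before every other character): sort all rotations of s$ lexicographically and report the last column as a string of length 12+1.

b$baadfgbfbba

rank  rotation       last
    0  $aagbfbbfdbab  b
    1  aagbfbbfdbab$  $
    2  ab$aagbfbbfdb  b
    3  agbfbbfdbab$a  a
    4  b$aagbfbbfdba  a
    5  bab$aagbfbbfd  d
    6  bbfdbab$aagbf  f
    7  bfbbfdbab$aag  g
    8  bfdbab$aagbfb  b
    9  dbab$aagbfbbf  f
   10  fbbfdbab$aagb  b
   11  fdbab$aagbfbb  b
   12  gbfbbfdbab$aa  a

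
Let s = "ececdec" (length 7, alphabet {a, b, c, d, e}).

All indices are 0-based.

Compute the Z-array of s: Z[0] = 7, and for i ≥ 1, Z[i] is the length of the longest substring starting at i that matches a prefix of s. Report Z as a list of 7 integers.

[7, 0, 2, 0, 0, 2, 0]

Z[0]=7
i=1: outside box; Z[1]=0
i=2: outside box; Z[2]=2 grow→box=[2,4)
i=3: min(r-i=1, Z[1]=0)=0; Z[3]=0
i=4: outside box; Z[4]=0
i=5: outside box; Z[5]=2 grow→box=[5,7)
i=6: min(r-i=1, Z[1]=0)=0; Z[6]=0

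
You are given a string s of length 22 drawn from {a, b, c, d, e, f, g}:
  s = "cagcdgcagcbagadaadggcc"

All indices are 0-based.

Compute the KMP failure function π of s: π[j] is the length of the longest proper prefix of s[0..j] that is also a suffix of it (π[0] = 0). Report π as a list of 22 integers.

π[0] = 0
j=1 s[j]='a': π[1]=0 (border '')
j=2 s[j]='g': π[2]=0 (border '')
j=3 s[j]='c': π[3]=1 (border 'c')
j=4 s[j]='d': k: 1→0; π[4]=0 (border '')
j=5 s[j]='g': π[5]=0 (border '')
j=6 s[j]='c': π[6]=1 (border 'c')
j=7 s[j]='a': π[7]=2 (border 'ca')
j=8 s[j]='g': π[8]=3 (border 'cag')
j=9 s[j]='c': π[9]=4 (border 'cagc')
j=10 s[j]='b': k: 4→1→0; π[10]=0 (border '')
j=11 s[j]='a': π[11]=0 (border '')
j=12 s[j]='g': π[12]=0 (border '')
j=13 s[j]='a': π[13]=0 (border '')
j=14 s[j]='d': π[14]=0 (border '')
j=15 s[j]='a': π[15]=0 (border '')
j=16 s[j]='a': π[16]=0 (border '')
j=17 s[j]='d': π[17]=0 (border '')
j=18 s[j]='g': π[18]=0 (border '')
j=19 s[j]='g': π[19]=0 (border '')
j=20 s[j]='c': π[20]=1 (border 'c')
j=21 s[j]='c': k: 1→0; π[21]=1 (border 'c')

[0, 0, 0, 1, 0, 0, 1, 2, 3, 4, 0, 0, 0, 0, 0, 0, 0, 0, 0, 0, 1, 1]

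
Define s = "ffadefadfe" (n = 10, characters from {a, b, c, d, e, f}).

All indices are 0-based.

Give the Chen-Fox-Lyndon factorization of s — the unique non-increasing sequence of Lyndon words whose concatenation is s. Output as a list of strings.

emit factor 1: 'f' (i=0, period=1)
emit factor 2: 'f' (i=1, period=1)
emit factor 3: 'adefadfe' (i=2, period=8)

["f", "f", "adefadfe"]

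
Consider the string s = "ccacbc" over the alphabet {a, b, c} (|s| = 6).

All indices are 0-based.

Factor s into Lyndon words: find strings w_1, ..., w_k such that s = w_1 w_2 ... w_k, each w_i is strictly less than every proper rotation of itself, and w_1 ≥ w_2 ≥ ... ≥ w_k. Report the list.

emit factor 1: 'c' (i=0, period=1)
emit factor 2: 'c' (i=1, period=1)
emit factor 3: 'acbc' (i=2, period=4)

["c", "c", "acbc"]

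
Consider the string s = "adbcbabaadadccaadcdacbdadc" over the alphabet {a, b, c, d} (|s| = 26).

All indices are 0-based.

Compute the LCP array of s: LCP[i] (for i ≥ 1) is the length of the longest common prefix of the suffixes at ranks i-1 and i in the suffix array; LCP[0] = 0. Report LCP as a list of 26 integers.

[0, 3, 1, 1, 1, 2, 2, 3, 3, 0, 2, 1, 1, 0, 1, 1, 2, 1, 1, 0, 2, 4, 1, 1, 2, 2]

sorted suffixes:
  #0 SA[0]=7  'aadadccaadcdacbdadc'
  #1 SA[1]=14  'aadcdacbdadc'
  #2 SA[2]=5  'abaadadccaadcdacbdadc'
  #3 SA[3]=19  'acbdadc'
  #4 SA[4]=8  'adadccaadcdacbdadc'
  #5 SA[5]=0  'adbcbabaadadccaadcdacbdadc'
  #6 SA[6]=23  'adc'
  #7 SA[7]=10  'adccaadcdacbdadc'
  #8 SA[8]=15  'adcdacbdadc'
  #9 SA[9]=6  'baadadccaadcdacbdadc'
  #10 SA[10]=4  'babaadadccaadcdacbdadc'
  #11 SA[11]=2  'bcbabaadadccaadcdacbdadc'
  #12 SA[12]=21  'bdadc'
  #13 SA[13]=25  'c'
  #14 SA[14]=13  'caadcdacbdadc'
  #15 SA[15]=3  'cbabaadadccaadcdacbdadc'
  #16 SA[16]=20  'cbdadc'
  #17 SA[17]=12  'ccaadcdacbdadc'
  #18 SA[18]=17  'cdacbdadc'
  #19 SA[19]=18  'dacbdadc'
  #20 SA[20]=22  'dadc'
  #21 SA[21]=9  'dadccaadcdacbdadc'
  #22 SA[22]=1  'dbcbabaadadccaadcdacbdadc'
  #23 SA[23]=24  'dc'
  #24 SA[24]=11  'dccaadcdacbdadc'
  #25 SA[25]=16  'dcdacbdadc'

SA = [7, 14, 5, 19, 8, 0, 23, 10, 15, 6, 4, 2, 21, 25, 13, 3, 20, 12, 17, 18, 22, 9, 1, 24, 11, 16]
i: (SA[i-1],SA[i]) lcp shared
  1: (7,14) 3 'aad'
  2: (14,5) 1 'a'
  3: (5,19) 1 'a'
  4: (19,8) 1 'a'
  5: (8,0) 2 'ad'
  6: (0,23) 2 'ad'
  7: (23,10) 3 'adc'
  8: (10,15) 3 'adc'
  9: (15,6) 0 ''
  10: (6,4) 2 'ba'
  11: (4,2) 1 'b'
  12: (2,21) 1 'b'
  13: (21,25) 0 ''
  14: (25,13) 1 'c'
  15: (13,3) 1 'c'
  16: (3,20) 2 'cb'
  17: (20,12) 1 'c'
  18: (12,17) 1 'c'
  19: (17,18) 0 ''
  20: (18,22) 2 'da'
  21: (22,9) 4 'dadc'
  22: (9,1) 1 'd'
  23: (1,24) 1 'd'
  24: (24,11) 2 'dc'
  25: (11,16) 2 'dc'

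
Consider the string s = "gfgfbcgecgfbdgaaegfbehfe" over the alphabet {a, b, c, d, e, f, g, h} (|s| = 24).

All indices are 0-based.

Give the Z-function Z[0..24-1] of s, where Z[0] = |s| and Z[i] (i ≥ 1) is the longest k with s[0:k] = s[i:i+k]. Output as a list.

Z[0]=24
i=1: i≥r, start 0; Z[1]=0
i=2: i≥r, start 0; Z[2]=2 grow→box=[2,4)
i=3: min(r-i=1, Z[1]=0)=0; Z[3]=0
i=4: i≥r, start 0; Z[4]=0
i=5: i≥r, start 0; Z[5]=0
i=6: i≥r, start 0; Z[6]=1 grow→box=[6,7)
i=7: i≥r, start 0; Z[7]=0
i=8: i≥r, start 0; Z[8]=0
i=9: i≥r, start 0; Z[9]=2 grow→box=[9,11)
i=10: min(r-i=1, Z[1]=0)=0; Z[10]=0
i=11: i≥r, start 0; Z[11]=0
i=12: i≥r, start 0; Z[12]=0
i=13: i≥r, start 0; Z[13]=1 grow→box=[13,14)
i=14: i≥r, start 0; Z[14]=0
i=15: i≥r, start 0; Z[15]=0
i=16: i≥r, start 0; Z[16]=0
i=17: i≥r, start 0; Z[17]=2 grow→box=[17,19)
i=18: min(r-i=1, Z[1]=0)=0; Z[18]=0
i=19: i≥r, start 0; Z[19]=0
i=20: i≥r, start 0; Z[20]=0
i=21: i≥r, start 0; Z[21]=0
i=22: i≥r, start 0; Z[22]=0
i=23: i≥r, start 0; Z[23]=0

[24, 0, 2, 0, 0, 0, 1, 0, 0, 2, 0, 0, 0, 1, 0, 0, 0, 2, 0, 0, 0, 0, 0, 0]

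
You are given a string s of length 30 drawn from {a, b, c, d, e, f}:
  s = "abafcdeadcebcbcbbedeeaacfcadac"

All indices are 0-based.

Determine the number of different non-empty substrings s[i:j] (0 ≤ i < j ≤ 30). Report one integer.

433

rank→(start, suffix):
  0 → (21, 'aacfcadac')
  1 → (0, 'abafcdeadcebcbcbbedeeaacfcadac')
  2 → (28, 'ac')
  3 → (22, 'acfcadac')
  4 → (26, 'adac')
  5 → (7, 'adcebcbcbbedeeaacfcadac')
  6 → (2, 'afcdeadcebcbcbbedeeaacfcadac')
  7 → (1, 'bafcdeadcebcbcbbedeeaacfcadac')
  8 → (15, 'bbedeeaacfcadac')
  9 → (13, 'bcbbedeeaacfcadac')
  10 → (11, 'bcbcbbedeeaacfcadac')
  11 → (16, 'bedeeaacfcadac')
  12 → (29, 'c')
  13 → (25, 'cadac')
  14 → (14, 'cbbedeeaacfcadac')
  15 → (12, 'cbcbbedeeaacfcadac')
  16 → (4, 'cdeadcebcbcbbedeeaacfcadac')
  17 → (9, 'cebcbcbbedeeaacfcadac')
  18 → (23, 'cfcadac')
  19 → (27, 'dac')
  20 → (8, 'dcebcbcbbedeeaacfcadac')
  21 → (5, 'deadcebcbcbbedeeaacfcadac')
  22 → (18, 'deeaacfcadac')
  23 → (20, 'eaacfcadac')
  24 → (6, 'eadcebcbcbbedeeaacfcadac')
  25 → (10, 'ebcbcbbedeeaacfcadac')
  26 → (17, 'edeeaacfcadac')
  27 → (19, 'eeaacfcadac')
  28 → (24, 'fcadac')
  29 → (3, 'fcdeadcebcbcbbedeeaacfcadac')

SA = [21, 0, 28, 22, 26, 7, 2, 1, 15, 13, 11, 16, 29, 25, 14, 12, 4, 9, 23, 27, 8, 5, 18, 20, 6, 10, 17, 19, 24, 3]
rank  pair      lcp
   1  s[21:],s[0:]  1  'a'
   2  s[0:],s[28:]  1  'a'
   3  s[28:],s[22:]  2  'ac'
   4  s[22:],s[26:]  1  'a'
   5  s[26:],s[7:]  2  'ad'
   6  s[7:],s[2:]  1  'a'
   7  s[2:],s[1:]  0  ''
   8  s[1:],s[15:]  1  'b'
   9  s[15:],s[13:]  1  'b'
  10  s[13:],s[11:]  3  'bcb'
  11  s[11:],s[16:]  1  'b'
  12  s[16:],s[29:]  0  ''
  13  s[29:],s[25:]  1  'c'
  14  s[25:],s[14:]  1  'c'
  15  s[14:],s[12:]  2  'cb'
  16  s[12:],s[4:]  1  'c'
  17  s[4:],s[9:]  1  'c'
  18  s[9:],s[23:]  1  'c'
  19  s[23:],s[27:]  0  ''
  20  s[27:],s[8:]  1  'd'
  21  s[8:],s[5:]  1  'd'
  22  s[5:],s[18:]  2  'de'
  23  s[18:],s[20:]  0  ''
  24  s[20:],s[6:]  2  'ea'
  25  s[6:],s[10:]  1  'e'
  26  s[10:],s[17:]  1  'e'
  27  s[17:],s[19:]  1  'e'
  28  s[19:],s[24:]  0  ''
  29  s[24:],s[3:]  2  'fc'

n(n+1)/2 = 30·31/2 = 465
Σ LCP = 0 + 1 + 1 + 2 + 1 + 2 + 1 + 0 + 1 + 1 + 3 + 1 + 0 + 1 + 1 + 2 + 1 + 1 + 1 + 0 + 1 + 1 + 2 + 0 + 2 + 1 + 1 + 1 + 0 + 2 = 32
distinct = 465 − 32 = 433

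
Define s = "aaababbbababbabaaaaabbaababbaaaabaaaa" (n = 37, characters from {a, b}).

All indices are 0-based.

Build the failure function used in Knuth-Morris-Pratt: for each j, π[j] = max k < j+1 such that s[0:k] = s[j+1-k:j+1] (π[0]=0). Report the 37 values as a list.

[0, 1, 2, 0, 1, 0, 0, 0, 1, 0, 1, 0, 0, 1, 0, 1, 2, 3, 3, 3, 4, 0, 1, 2, 0, 1, 0, 0, 1, 2, 3, 3, 4, 5, 2, 3, 3]

π[0] = 0
j=1 s[j]='a': π[1]=1 (border 'a')
j=2 s[j]='a': π[2]=2 (border 'aa')
j=3 s[j]='b': k: 2→1→0; π[3]=0 (border '')
j=4 s[j]='a': π[4]=1 (border 'a')
j=5 s[j]='b': k: 1→0; π[5]=0 (border '')
j=6 s[j]='b': π[6]=0 (border '')
j=7 s[j]='b': π[7]=0 (border '')
j=8 s[j]='a': π[8]=1 (border 'a')
j=9 s[j]='b': k: 1→0; π[9]=0 (border '')
j=10 s[j]='a': π[10]=1 (border 'a')
j=11 s[j]='b': k: 1→0; π[11]=0 (border '')
j=12 s[j]='b': π[12]=0 (border '')
j=13 s[j]='a': π[13]=1 (border 'a')
j=14 s[j]='b': k: 1→0; π[14]=0 (border '')
j=15 s[j]='a': π[15]=1 (border 'a')
j=16 s[j]='a': π[16]=2 (border 'aa')
j=17 s[j]='a': π[17]=3 (border 'aaa')
j=18 s[j]='a': k: 3→2; π[18]=3 (border 'aaa')
j=19 s[j]='a': k: 3→2; π[19]=3 (border 'aaa')
j=20 s[j]='b': π[20]=4 (border 'aaab')
j=21 s[j]='b': k: 4→0; π[21]=0 (border '')
j=22 s[j]='a': π[22]=1 (border 'a')
j=23 s[j]='a': π[23]=2 (border 'aa')
j=24 s[j]='b': k: 2→1→0; π[24]=0 (border '')
j=25 s[j]='a': π[25]=1 (border 'a')
j=26 s[j]='b': k: 1→0; π[26]=0 (border '')
j=27 s[j]='b': π[27]=0 (border '')
j=28 s[j]='a': π[28]=1 (border 'a')
j=29 s[j]='a': π[29]=2 (border 'aa')
j=30 s[j]='a': π[30]=3 (border 'aaa')
j=31 s[j]='a': k: 3→2; π[31]=3 (border 'aaa')
j=32 s[j]='b': π[32]=4 (border 'aaab')
j=33 s[j]='a': π[33]=5 (border 'aaaba')
j=34 s[j]='a': k: 5→1; π[34]=2 (border 'aa')
j=35 s[j]='a': π[35]=3 (border 'aaa')
j=36 s[j]='a': k: 3→2; π[36]=3 (border 'aaa')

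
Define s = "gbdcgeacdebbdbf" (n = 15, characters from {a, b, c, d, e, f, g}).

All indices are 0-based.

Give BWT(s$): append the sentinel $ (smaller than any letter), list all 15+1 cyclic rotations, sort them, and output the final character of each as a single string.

feebgdadbbcgdb$c

rank  rotation          last
    0  $gbdcgeacdebbdbf  f
    1  acdebbdbf$gbdcge  e
    2  bbdbf$gbdcgeacde  e
    3  bdbf$gbdcgeacdeb  b
    4  bdcgeacdebbdbf$g  g
    5  bf$gbdcgeacdebbd  d
    6  cdebbdbf$gbdcgea  a
    7  cgeacdebbdbf$gbd  d
    8  dbf$gbdcgeacdebb  b
    9  dcgeacdebbdbf$gb  b
   10  debbdbf$gbdcgeac  c
   11  eacdebbdbf$gbdcg  g
   12  ebbdbf$gbdcgeacd  d
   13  f$gbdcgeacdebbdb  b
   14  gbdcgeacdebbdbf$  $
   15  geacdebbdbf$gbdc  c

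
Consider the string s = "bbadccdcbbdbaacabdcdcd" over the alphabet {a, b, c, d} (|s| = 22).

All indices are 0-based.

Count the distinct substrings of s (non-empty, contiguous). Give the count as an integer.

225

rank→(start, suffix):
  0 → (12, 'aacabdcdcd')
  1 → (15, 'abdcdcd')
  2 → (13, 'acabdcdcd')
  3 → (2, 'adccdcbbdbaacabdcdcd')
  4 → (11, 'baacabdcdcd')
  5 → (1, 'badccdcbbdbaacabdcdcd')
  6 → (0, 'bbadccdcbbdbaacabdcdcd')
  7 → (8, 'bbdbaacabdcdcd')
  8 → (9, 'bdbaacabdcdcd')
  9 → (16, 'bdcdcd')
  10 → (14, 'cabdcdcd')
  11 → (7, 'cbbdbaacabdcdcd')
  12 → (4, 'ccdcbbdbaacabdcdcd')
  13 → (20, 'cd')
  14 → (5, 'cdcbbdbaacabdcdcd')
  15 → (18, 'cdcd')
  16 → (21, 'd')
  17 → (10, 'dbaacabdcdcd')
  18 → (6, 'dcbbdbaacabdcdcd')
  19 → (3, 'dccdcbbdbaacabdcdcd')
  20 → (19, 'dcd')
  21 → (17, 'dcdcd')

SA = [12, 15, 13, 2, 11, 1, 0, 8, 9, 16, 14, 7, 4, 20, 5, 18, 21, 10, 6, 3, 19, 17]
i: (SA[i-1],SA[i]) lcp shared
  1: (12,15) 1 'a'
  2: (15,13) 1 'a'
  3: (13,2) 1 'a'
  4: (2,11) 0 ''
  5: (11,1) 2 'ba'
  6: (1,0) 1 'b'
  7: (0,8) 2 'bb'
  8: (8,9) 1 'b'
  9: (9,16) 2 'bd'
  10: (16,14) 0 ''
  11: (14,7) 1 'c'
  12: (7,4) 1 'c'
  13: (4,20) 1 'c'
  14: (20,5) 2 'cd'
  15: (5,18) 3 'cdc'
  16: (18,21) 0 ''
  17: (21,10) 1 'd'
  18: (10,6) 1 'd'
  19: (6,3) 2 'dc'
  20: (3,19) 2 'dc'
  21: (19,17) 3 'dcd'

n(n+1)/2 = 22·23/2 = 253
Σ LCP = 0 + 1 + 1 + 1 + 0 + 2 + 1 + 2 + 1 + 2 + 0 + 1 + 1 + 1 + 2 + 3 + 0 + 1 + 1 + 2 + 2 + 3 = 28
distinct = 253 − 28 = 225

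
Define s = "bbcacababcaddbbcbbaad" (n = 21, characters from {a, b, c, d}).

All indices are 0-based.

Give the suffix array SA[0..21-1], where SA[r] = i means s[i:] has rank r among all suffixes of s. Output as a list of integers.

sorted suffixes:
  #0 SA[0]=18  'aad'
  #1 SA[1]=5  'ababcaddbbcbbaad'
  #2 SA[2]=7  'abcaddbbcbbaad'
  #3 SA[3]=3  'acababcaddbbcbbaad'
  #4 SA[4]=19  'ad'
  #5 SA[5]=10  'addbbcbbaad'
  #6 SA[6]=17  'baad'
  #7 SA[7]=6  'babcaddbbcbbaad'
  #8 SA[8]=16  'bbaad'
  #9 SA[9]=0  'bbcacababcaddbbcbbaad'
  #10 SA[10]=13  'bbcbbaad'
  #11 SA[11]=1  'bcacababcaddbbcbbaad'
  #12 SA[12]=8  'bcaddbbcbbaad'
  #13 SA[13]=14  'bcbbaad'
  #14 SA[14]=4  'cababcaddbbcbbaad'
  #15 SA[15]=2  'cacababcaddbbcbbaad'
  #16 SA[16]=9  'caddbbcbbaad'
  #17 SA[17]=15  'cbbaad'
  #18 SA[18]=20  'd'
  #19 SA[19]=12  'dbbcbbaad'
  #20 SA[20]=11  'ddbbcbbaad'

[18, 5, 7, 3, 19, 10, 17, 6, 16, 0, 13, 1, 8, 14, 4, 2, 9, 15, 20, 12, 11]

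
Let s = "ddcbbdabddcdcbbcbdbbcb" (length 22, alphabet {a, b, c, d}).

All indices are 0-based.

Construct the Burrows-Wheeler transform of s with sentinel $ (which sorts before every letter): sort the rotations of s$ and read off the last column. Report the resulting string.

rank  rotation                 last
    0  $ddcbbdabddcdcbbcbdbbcb  b
    1  abddcdcbbcbdbbcb$ddcbbd  d
    2  b$ddcbbdabddcdcbbcbdbbc  c
    3  bbcb$ddcbbdabddcdcbbcbd  d
    4  bbcbdbbcb$ddcbbdabddcdc  c
    5  bbdabddcdcbbcbdbbcb$ddc  c
    6  bcb$ddcbbdabddcdcbbcbdb  b
    7  bcbdbbcb$ddcbbdabddcdcb  b
    8  bdabddcdcbbcbdbbcb$ddcb  b
    9  bdbbcb$ddcbbdabddcdcbbc  c
   10  bddcdcbbcbdbbcb$ddcbbda  a
   11  cb$ddcbbdabddcdcbbcbdbb  b
   12  cbbcbdbbcb$ddcbbdabddcd  d
   13  cbbdabddcdcbbcbdbbcb$dd  d
   14  cbdbbcb$ddcbbdabddcdcbb  b
   15  cdcbbcbdbbcb$ddcbbdabdd  d
   16  dabddcdcbbcbdbbcb$ddcbb  b
   17  dbbcb$ddcbbdabddcdcbbcb  b
   18  dcbbcbdbbcb$ddcbbdabddc  c
   19  dcbbdabddcdcbbcbdbbcb$d  d
   20  dcdcbbcbdbbcb$ddcbbdabd  d
   21  ddcbbdabddcdcbbcbdbbcb$  $
   22  ddcdcbbcbdbbcb$ddcbbdab  b

bdcdccbbbcabddbdbbcdd$b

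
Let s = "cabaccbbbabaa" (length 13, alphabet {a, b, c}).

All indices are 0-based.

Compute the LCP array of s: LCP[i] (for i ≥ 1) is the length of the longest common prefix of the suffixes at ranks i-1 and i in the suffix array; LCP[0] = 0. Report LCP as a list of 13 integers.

sorted suffixes:
  #0 SA[0]=12  'a'
  #1 SA[1]=11  'aa'
  #2 SA[2]=9  'abaa'
  #3 SA[3]=1  'abaccbbbabaa'
  #4 SA[4]=3  'accbbbabaa'
  #5 SA[5]=10  'baa'
  #6 SA[6]=8  'babaa'
  #7 SA[7]=2  'baccbbbabaa'
  #8 SA[8]=7  'bbabaa'
  #9 SA[9]=6  'bbbabaa'
  #10 SA[10]=0  'cabaccbbbabaa'
  #11 SA[11]=5  'cbbbabaa'
  #12 SA[12]=4  'ccbbbabaa'

SA = [12, 11, 9, 1, 3, 10, 8, 2, 7, 6, 0, 5, 4]
[i] adj suffixes → lcp
  [1] 12/11 → 1 ('a')
  [2] 11/9 → 1 ('a')
  [3] 9/1 → 3 ('aba')
  [4] 1/3 → 1 ('a')
  [5] 3/10 → 0 ('')
  [6] 10/8 → 2 ('ba')
  [7] 8/2 → 2 ('ba')
  [8] 2/7 → 1 ('b')
  [9] 7/6 → 2 ('bb')
  [10] 6/0 → 0 ('')
  [11] 0/5 → 1 ('c')
  [12] 5/4 → 1 ('c')

[0, 1, 1, 3, 1, 0, 2, 2, 1, 2, 0, 1, 1]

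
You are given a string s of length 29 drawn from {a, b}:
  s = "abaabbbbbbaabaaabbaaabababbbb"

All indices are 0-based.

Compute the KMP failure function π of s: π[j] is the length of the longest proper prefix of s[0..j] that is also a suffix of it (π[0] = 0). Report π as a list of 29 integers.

[0, 0, 1, 1, 2, 0, 0, 0, 0, 0, 1, 1, 2, 3, 4, 1, 2, 0, 1, 1, 1, 2, 3, 2, 3, 2, 0, 0, 0]

π[0] = 0
j=1 s[j]='b': π[1]=0 (border '')
j=2 s[j]='a': π[2]=1 (border 'a')
j=3 s[j]='a': k: 1→0; π[3]=1 (border 'a')
j=4 s[j]='b': π[4]=2 (border 'ab')
j=5 s[j]='b': k: 2→0; π[5]=0 (border '')
j=6 s[j]='b': π[6]=0 (border '')
j=7 s[j]='b': π[7]=0 (border '')
j=8 s[j]='b': π[8]=0 (border '')
j=9 s[j]='b': π[9]=0 (border '')
j=10 s[j]='a': π[10]=1 (border 'a')
j=11 s[j]='a': k: 1→0; π[11]=1 (border 'a')
j=12 s[j]='b': π[12]=2 (border 'ab')
j=13 s[j]='a': π[13]=3 (border 'aba')
j=14 s[j]='a': π[14]=4 (border 'abaa')
j=15 s[j]='a': k: 4→1→0; π[15]=1 (border 'a')
j=16 s[j]='b': π[16]=2 (border 'ab')
j=17 s[j]='b': k: 2→0; π[17]=0 (border '')
j=18 s[j]='a': π[18]=1 (border 'a')
j=19 s[j]='a': k: 1→0; π[19]=1 (border 'a')
j=20 s[j]='a': k: 1→0; π[20]=1 (border 'a')
j=21 s[j]='b': π[21]=2 (border 'ab')
j=22 s[j]='a': π[22]=3 (border 'aba')
j=23 s[j]='b': k: 3→1; π[23]=2 (border 'ab')
j=24 s[j]='a': π[24]=3 (border 'aba')
j=25 s[j]='b': k: 3→1; π[25]=2 (border 'ab')
j=26 s[j]='b': k: 2→0; π[26]=0 (border '')
j=27 s[j]='b': π[27]=0 (border '')
j=28 s[j]='b': π[28]=0 (border '')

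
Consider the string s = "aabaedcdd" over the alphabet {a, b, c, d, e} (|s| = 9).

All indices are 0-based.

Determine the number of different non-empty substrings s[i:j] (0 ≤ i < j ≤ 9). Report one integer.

41

rank | idx | suffix
   0 |   0 | aabaedcdd
   1 |   1 | abaedcdd
   2 |   3 | aedcdd
   3 |   2 | baedcdd
   4 |   6 | cdd
   5 |   8 | d
   6 |   5 | dcdd
   7 |   7 | dd
   8 |   4 | edcdd

SA = [0, 1, 3, 2, 6, 8, 5, 7, 4]
[i] adj suffixes → lcp
  [1] 0/1 → 1 ('a')
  [2] 1/3 → 1 ('a')
  [3] 3/2 → 0 ('')
  [4] 2/6 → 0 ('')
  [5] 6/8 → 0 ('')
  [6] 8/5 → 1 ('d')
  [7] 5/7 → 1 ('d')
  [8] 7/4 → 0 ('')

n(n+1)/2 = 9·10/2 = 45
Σ LCP = 0 + 1 + 1 + 0 + 0 + 0 + 1 + 1 + 0 = 4
distinct = 45 − 4 = 41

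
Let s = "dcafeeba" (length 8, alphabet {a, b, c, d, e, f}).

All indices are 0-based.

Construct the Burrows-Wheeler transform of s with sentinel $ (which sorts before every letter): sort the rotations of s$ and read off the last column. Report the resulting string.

abced$efa

rank  rotation   last
    0  $dcafeeba  a
    1  a$dcafeeb  b
    2  afeeba$dc  c
    3  ba$dcafee  e
    4  cafeeba$d  d
    5  dcafeeba$  $
    6  eba$dcafe  e
    7  eeba$dcaf  f
    8  feeba$dca  a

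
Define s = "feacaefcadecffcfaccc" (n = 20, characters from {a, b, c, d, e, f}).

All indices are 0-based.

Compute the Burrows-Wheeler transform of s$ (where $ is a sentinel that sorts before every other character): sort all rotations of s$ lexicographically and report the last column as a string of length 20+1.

cefcccfacafeafdacef$c

rank  rotation               last
    0  $feacaefcadecffcfaccc  c
    1  acaefcadecffcfaccc$fe  e
    2  accc$feacaefcadecffcf  f
    3  adecffcfaccc$feacaefc  c
    4  aefcadecffcfaccc$feac  c
    5  c$feacaefcadecffcfacc  c
    6  cadecffcfaccc$feacaef  f
    7  caefcadecffcfaccc$fea  a
    8  cc$feacaefcadecffcfac  c
    9  ccc$feacaefcadecffcfa  a
   10  cfaccc$feacaefcadecff  f
   11  cffcfaccc$feacaefcade  e
   12  decffcfaccc$feacaefca  a
   13  eacaefcadecffcfaccc$f  f
   14  ecffcfaccc$feacaefcad  d
   15  efcadecffcfaccc$feaca  a
   16  faccc$feacaefcadecffc  c
   17  fcadecffcfaccc$feacae  e
   18  fcfaccc$feacaefcadecf  f
   19  feacaefcadecffcfaccc$  $
   20  ffcfaccc$feacaefcadec  c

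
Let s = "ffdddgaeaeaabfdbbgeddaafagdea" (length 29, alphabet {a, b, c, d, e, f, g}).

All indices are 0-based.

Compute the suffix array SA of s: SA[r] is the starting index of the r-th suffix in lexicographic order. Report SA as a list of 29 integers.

rank | idx | suffix
   0 |  28 | a
   1 |  10 | aabfdbbgeddaafagdea
   2 |  21 | aafagdea
   3 |  11 | abfdbbgeddaafagdea
   4 |   8 | aeaabfdbbgeddaafagdea
   5 |   6 | aeaeaabfdbbgeddaafagdea
   6 |  22 | afagdea
   7 |  24 | agdea
   8 |  15 | bbgeddaafagdea
   9 |  12 | bfdbbgeddaafagdea
  10 |  16 | bgeddaafagdea
  11 |  20 | daafagdea
  12 |  14 | dbbgeddaafagdea
  13 |  19 | ddaafagdea
  14 |   2 | dddgaeaeaabfdbbgeddaafagdea
  15 |   3 | ddgaeaeaabfdbbgeddaafagdea
  16 |  26 | dea
  17 |   4 | dgaeaeaabfdbbgeddaafagdea
  18 |  27 | ea
  19 |   9 | eaabfdbbgeddaafagdea
  20 |   7 | eaeaabfdbbgeddaafagdea
  21 |  18 | eddaafagdea
  22 |  23 | fagdea
  23 |  13 | fdbbgeddaafagdea
  24 |   1 | fdddgaeaeaabfdbbgeddaafagdea
  25 |   0 | ffdddgaeaeaabfdbbgeddaafagdea
  26 |   5 | gaeaeaabfdbbgeddaafagdea
  27 |  25 | gdea
  28 |  17 | geddaafagdea

[28, 10, 21, 11, 8, 6, 22, 24, 15, 12, 16, 20, 14, 19, 2, 3, 26, 4, 27, 9, 7, 18, 23, 13, 1, 0, 5, 25, 17]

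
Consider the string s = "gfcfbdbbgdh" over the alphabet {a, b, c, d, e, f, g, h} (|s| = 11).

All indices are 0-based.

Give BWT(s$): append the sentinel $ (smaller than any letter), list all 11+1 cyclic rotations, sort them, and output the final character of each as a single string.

hdfbfbgcgb$d

rank  rotation      last
    0  $gfcfbdbbgdh  h
    1  bbgdh$gfcfbd  d
    2  bdbbgdh$gfcf  f
    3  bgdh$gfcfbdb  b
    4  cfbdbbgdh$gf  f
    5  dbbgdh$gfcfb  b
    6  dh$gfcfbdbbg  g
    7  fbdbbgdh$gfc  c
    8  fcfbdbbgdh$g  g
    9  gdh$gfcfbdbb  b
   10  gfcfbdbbgdh$  $
   11  h$gfcfbdbbgd  d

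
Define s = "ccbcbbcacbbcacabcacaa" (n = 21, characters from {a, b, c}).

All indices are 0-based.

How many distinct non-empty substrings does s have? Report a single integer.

185

rank | idx | suffix
   0 |  20 | a
   1 |  19 | aa
   2 |  14 | abcacaa
   3 |  17 | acaa
   4 |  12 | acabcacaa
   5 |   7 | acbbcacabcacaa
   6 |   9 | bbcacabcacaa
   7 |   4 | bbcacbbcacabcacaa
   8 |  15 | bcacaa
   9 |  10 | bcacabcacaa
  10 |   5 | bcacbbcacabcacaa
  11 |   2 | bcbbcacbbcacabcacaa
  12 |  18 | caa
  13 |  13 | cabcacaa
  14 |  16 | cacaa
  15 |  11 | cacabcacaa
  16 |   6 | cacbbcacabcacaa
  17 |   8 | cbbcacabcacaa
  18 |   3 | cbbcacbbcacabcacaa
  19 |   1 | cbcbbcacbbcacabcacaa
  20 |   0 | ccbcbbcacbbcacabcacaa

SA = [20, 19, 14, 17, 12, 7, 9, 4, 15, 10, 5, 2, 18, 13, 16, 11, 6, 8, 3, 1, 0]
[i] adj suffixes → lcp
  [1] 20/19 → 1 ('a')
  [2] 19/14 → 1 ('a')
  [3] 14/17 → 1 ('a')
  [4] 17/12 → 3 ('aca')
  [5] 12/7 → 2 ('ac')
  [6] 7/9 → 0 ('')
  [7] 9/4 → 5 ('bbcac')
  [8] 4/15 → 1 ('b')
  [9] 15/10 → 5 ('bcaca')
  [10] 10/5 → 4 ('bcac')
  [11] 5/2 → 2 ('bc')
  [12] 2/18 → 0 ('')
  [13] 18/13 → 2 ('ca')
  [14] 13/16 → 2 ('ca')
  [15] 16/11 → 4 ('caca')
  [16] 11/6 → 3 ('cac')
  [17] 6/8 → 1 ('c')
  [18] 8/3 → 6 ('cbbcac')
  [19] 3/1 → 2 ('cb')
  [20] 1/0 → 1 ('c')

n(n+1)/2 = 21·22/2 = 231
Σ LCP = 0 + 1 + 1 + 1 + 3 + 2 + 0 + 5 + 1 + 5 + 4 + 2 + 0 + 2 + 2 + 4 + 3 + 1 + 6 + 2 + 1 = 46
distinct = 231 − 46 = 185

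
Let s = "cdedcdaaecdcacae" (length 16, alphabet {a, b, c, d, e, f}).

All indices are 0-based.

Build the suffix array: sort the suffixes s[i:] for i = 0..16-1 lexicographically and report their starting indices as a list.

[6, 12, 14, 7, 11, 13, 4, 9, 0, 5, 10, 3, 1, 15, 8, 2]

sorted suffixes:
  #0 SA[0]=6  'aaecdcacae'
  #1 SA[1]=12  'acae'
  #2 SA[2]=14  'ae'
  #3 SA[3]=7  'aecdcacae'
  #4 SA[4]=11  'cacae'
  #5 SA[5]=13  'cae'
  #6 SA[6]=4  'cdaaecdcacae'
  #7 SA[7]=9  'cdcacae'
  #8 SA[8]=0  'cdedcdaaecdcacae'
  #9 SA[9]=5  'daaecdcacae'
  #10 SA[10]=10  'dcacae'
  #11 SA[11]=3  'dcdaaecdcacae'
  #12 SA[12]=1  'dedcdaaecdcacae'
  #13 SA[13]=15  'e'
  #14 SA[14]=8  'ecdcacae'
  #15 SA[15]=2  'edcdaaecdcacae'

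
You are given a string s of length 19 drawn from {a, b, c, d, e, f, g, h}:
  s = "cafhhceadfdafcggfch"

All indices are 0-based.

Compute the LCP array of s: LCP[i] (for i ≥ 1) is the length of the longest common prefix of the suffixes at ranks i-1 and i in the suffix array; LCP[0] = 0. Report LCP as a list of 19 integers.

sorted suffixes:
  #0 SA[0]=7  'adfdafcggfch'
  #1 SA[1]=11  'afcggfch'
  #2 SA[2]=1  'afhhceadfdafcggfch'
  #3 SA[3]=0  'cafhhceadfdafcggfch'
  #4 SA[4]=5  'ceadfdafcggfch'
  #5 SA[5]=13  'cggfch'
  #6 SA[6]=17  'ch'
  #7 SA[7]=10  'dafcggfch'
  #8 SA[8]=8  'dfdafcggfch'
  #9 SA[9]=6  'eadfdafcggfch'
  #10 SA[10]=12  'fcggfch'
  #11 SA[11]=16  'fch'
  #12 SA[12]=9  'fdafcggfch'
  #13 SA[13]=2  'fhhceadfdafcggfch'
  #14 SA[14]=15  'gfch'
  #15 SA[15]=14  'ggfch'
  #16 SA[16]=18  'h'
  #17 SA[17]=4  'hceadfdafcggfch'
  #18 SA[18]=3  'hhceadfdafcggfch'

SA = [7, 11, 1, 0, 5, 13, 17, 10, 8, 6, 12, 16, 9, 2, 15, 14, 18, 4, 3]
i: (SA[i-1],SA[i]) lcp shared
  1: (7,11) 1 'a'
  2: (11,1) 2 'af'
  3: (1,0) 0 ''
  4: (0,5) 1 'c'
  5: (5,13) 1 'c'
  6: (13,17) 1 'c'
  7: (17,10) 0 ''
  8: (10,8) 1 'd'
  9: (8,6) 0 ''
  10: (6,12) 0 ''
  11: (12,16) 2 'fc'
  12: (16,9) 1 'f'
  13: (9,2) 1 'f'
  14: (2,15) 0 ''
  15: (15,14) 1 'g'
  16: (14,18) 0 ''
  17: (18,4) 1 'h'
  18: (4,3) 1 'h'

[0, 1, 2, 0, 1, 1, 1, 0, 1, 0, 0, 2, 1, 1, 0, 1, 0, 1, 1]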